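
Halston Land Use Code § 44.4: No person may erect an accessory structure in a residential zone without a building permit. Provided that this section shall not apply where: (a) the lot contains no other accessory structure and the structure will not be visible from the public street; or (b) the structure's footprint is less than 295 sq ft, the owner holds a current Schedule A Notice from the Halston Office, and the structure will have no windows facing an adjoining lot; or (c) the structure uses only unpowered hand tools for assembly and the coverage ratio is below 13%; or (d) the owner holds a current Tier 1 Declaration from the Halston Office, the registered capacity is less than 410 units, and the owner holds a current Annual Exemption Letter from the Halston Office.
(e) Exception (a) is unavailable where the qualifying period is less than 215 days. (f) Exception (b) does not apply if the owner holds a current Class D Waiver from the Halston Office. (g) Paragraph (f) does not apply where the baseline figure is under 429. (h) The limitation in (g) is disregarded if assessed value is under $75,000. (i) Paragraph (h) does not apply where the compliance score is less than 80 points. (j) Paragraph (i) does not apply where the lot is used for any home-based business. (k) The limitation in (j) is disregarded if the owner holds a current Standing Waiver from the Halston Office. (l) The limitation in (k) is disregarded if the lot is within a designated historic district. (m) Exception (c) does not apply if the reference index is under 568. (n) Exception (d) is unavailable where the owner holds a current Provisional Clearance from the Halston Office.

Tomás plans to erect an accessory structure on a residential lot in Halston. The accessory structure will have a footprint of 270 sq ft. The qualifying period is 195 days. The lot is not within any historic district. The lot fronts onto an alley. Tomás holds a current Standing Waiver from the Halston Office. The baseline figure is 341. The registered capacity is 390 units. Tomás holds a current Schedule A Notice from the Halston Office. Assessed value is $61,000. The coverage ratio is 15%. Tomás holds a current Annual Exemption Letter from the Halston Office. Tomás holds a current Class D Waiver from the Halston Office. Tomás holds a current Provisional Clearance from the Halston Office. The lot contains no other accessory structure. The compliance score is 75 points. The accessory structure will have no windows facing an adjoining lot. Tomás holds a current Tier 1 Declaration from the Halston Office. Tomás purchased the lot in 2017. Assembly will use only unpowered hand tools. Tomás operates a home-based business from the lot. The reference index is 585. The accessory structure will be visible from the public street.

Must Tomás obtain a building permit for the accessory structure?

Exception (a) requires that the structure will not be visible from the public street; but the structure will be visible from the street, so (a) is unavailable.
Exception (b) is satisfied on its face — the structure's footprint is 270 sq ft, less than the 295 sq ft limit; a current Schedule A Notice is held; no windows face an adjoining lot. Under paragraphs (f)–(l): (f) would limit (b) — a current Class D Waiver is held — but (g) sets (f) aside: (g) is triggered — the baseline figure is 341, under the 429 limit. (h) is triggered (assessed value is $61,000, under the $75,000 limit), but yields to (i): (i) is engaged — the compliance score is 75 points, less than the 80 points limit. (j) applies (a home-based business operates on the lot), but yields to (k): (k) operates — a current Standing Waiver is held. (l) does not operate here (the lot is not in a historic district), so (k) stands. Exception (b) stands.
Exception (c) does not apply: the coverage ratio is 15%, not below 13%.
Exception (d): a current Tier 1 Declaration is held; the registered capacity is 390 units, less than the 410 units limit; a current Annual Exemption Letter is held — every condition holds. Turning to paragraph (n): (n) applies — a current Provisional Clearance is held. So (d) is unavailable.

No — exception (b) applies; Tomás does not need a building permit.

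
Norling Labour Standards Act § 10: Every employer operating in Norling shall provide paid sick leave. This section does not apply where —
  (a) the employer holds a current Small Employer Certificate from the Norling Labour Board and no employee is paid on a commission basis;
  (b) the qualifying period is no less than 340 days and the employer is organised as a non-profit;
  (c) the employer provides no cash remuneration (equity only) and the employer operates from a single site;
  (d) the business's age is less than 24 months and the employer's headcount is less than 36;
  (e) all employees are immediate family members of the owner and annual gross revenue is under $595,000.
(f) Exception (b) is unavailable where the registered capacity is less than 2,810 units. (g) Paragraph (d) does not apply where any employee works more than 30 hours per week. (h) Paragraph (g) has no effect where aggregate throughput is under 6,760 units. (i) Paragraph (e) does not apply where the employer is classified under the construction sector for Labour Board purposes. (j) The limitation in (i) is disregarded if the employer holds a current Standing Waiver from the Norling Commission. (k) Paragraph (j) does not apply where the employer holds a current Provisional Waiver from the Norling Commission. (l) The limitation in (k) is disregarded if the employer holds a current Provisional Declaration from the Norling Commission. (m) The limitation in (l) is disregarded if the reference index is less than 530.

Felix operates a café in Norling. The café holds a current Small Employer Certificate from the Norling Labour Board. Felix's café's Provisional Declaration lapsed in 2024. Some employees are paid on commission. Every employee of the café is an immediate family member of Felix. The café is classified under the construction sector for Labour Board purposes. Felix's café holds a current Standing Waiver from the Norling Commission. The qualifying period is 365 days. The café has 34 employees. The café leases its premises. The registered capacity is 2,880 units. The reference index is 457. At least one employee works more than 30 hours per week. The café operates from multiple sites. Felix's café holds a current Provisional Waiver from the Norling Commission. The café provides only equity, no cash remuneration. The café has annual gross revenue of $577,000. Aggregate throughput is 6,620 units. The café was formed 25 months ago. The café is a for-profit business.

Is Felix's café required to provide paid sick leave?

Exception (a) does not apply: some employees are paid on commission.
Exception (b) fails — the employer is for-profit.
Exception (c) does not apply: the employer operates from multiple sites.
Exception (d) requires that the business's age is less than 24 months; but the business's age is 25 months, not less than 24 months, so (d) is unavailable.
Exception (e): every employee is an immediate family member; annual gross revenue is $577,000, under the $595,000 limit — every condition holds. However, paragraphs (i)–(m) must be considered: (i) is triggered — the café is classified under the construction sector. (j) operates (a current Standing Waiver is held), but yields to (k): (k) operates against (j): a current Provisional Waiver is held. (l), which would lift (k), is not triggered — the Provisional Declaration is not current. Exception (e) does not apply.
No exception is made out. Felix's café falls within the general rule.

Yes — Felix's café must provide paid sick leave.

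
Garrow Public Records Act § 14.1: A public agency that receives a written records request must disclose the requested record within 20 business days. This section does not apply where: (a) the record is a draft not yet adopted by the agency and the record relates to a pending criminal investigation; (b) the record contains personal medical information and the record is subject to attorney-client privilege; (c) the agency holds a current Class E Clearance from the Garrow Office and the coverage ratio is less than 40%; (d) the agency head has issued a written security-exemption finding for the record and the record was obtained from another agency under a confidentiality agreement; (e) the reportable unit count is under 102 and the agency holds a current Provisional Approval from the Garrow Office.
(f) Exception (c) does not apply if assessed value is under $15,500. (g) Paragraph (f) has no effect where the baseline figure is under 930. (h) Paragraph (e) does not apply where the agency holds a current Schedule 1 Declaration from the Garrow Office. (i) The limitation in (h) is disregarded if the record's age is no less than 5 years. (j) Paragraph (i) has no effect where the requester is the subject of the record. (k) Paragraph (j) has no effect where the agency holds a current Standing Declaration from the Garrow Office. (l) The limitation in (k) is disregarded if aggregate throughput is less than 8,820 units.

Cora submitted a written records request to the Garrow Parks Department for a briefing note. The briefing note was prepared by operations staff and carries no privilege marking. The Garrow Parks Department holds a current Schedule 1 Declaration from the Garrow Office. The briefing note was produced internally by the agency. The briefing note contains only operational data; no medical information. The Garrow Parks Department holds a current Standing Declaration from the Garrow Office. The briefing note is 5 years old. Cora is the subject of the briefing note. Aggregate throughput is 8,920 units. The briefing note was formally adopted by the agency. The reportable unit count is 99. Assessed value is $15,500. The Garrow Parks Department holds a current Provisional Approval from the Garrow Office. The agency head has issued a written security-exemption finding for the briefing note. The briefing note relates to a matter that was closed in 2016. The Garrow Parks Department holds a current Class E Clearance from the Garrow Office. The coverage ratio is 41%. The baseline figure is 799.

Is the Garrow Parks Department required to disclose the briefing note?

Exception (a) does not apply: the briefing note has been formally adopted.
Exception (b) does not apply: the briefing note contains only operational data.
Exception (c) requires that the coverage ratio is less than 40%; but the coverage ratio is 41%, not less than 40%, so (c) is unavailable.
Exception (d) fails — the briefing note was produced internally.
Exception (e) is satisfied on its face — the reportable unit count is 99, under the 102 limit; a current Provisional Approval is held. As to paragraphs (h)–(l): (h) applies (a current Schedule 1 Declaration is held), but is displaced by (i): (i) operates — the record's age is 5 years, meeting the 5 years threshold. (j) would limit (i) — Cora is the subject of the briefing note — but (k) sets (j) aside: (k) operates against (j): a current Standing Declaration is held. (l), which would lift (k), is not triggered — aggregate throughput is 8,920 units, not less than 8,820 units. Exception (e) stands.

No — exception (e) applies; the Garrow Parks Department is not required to disclose the briefing note.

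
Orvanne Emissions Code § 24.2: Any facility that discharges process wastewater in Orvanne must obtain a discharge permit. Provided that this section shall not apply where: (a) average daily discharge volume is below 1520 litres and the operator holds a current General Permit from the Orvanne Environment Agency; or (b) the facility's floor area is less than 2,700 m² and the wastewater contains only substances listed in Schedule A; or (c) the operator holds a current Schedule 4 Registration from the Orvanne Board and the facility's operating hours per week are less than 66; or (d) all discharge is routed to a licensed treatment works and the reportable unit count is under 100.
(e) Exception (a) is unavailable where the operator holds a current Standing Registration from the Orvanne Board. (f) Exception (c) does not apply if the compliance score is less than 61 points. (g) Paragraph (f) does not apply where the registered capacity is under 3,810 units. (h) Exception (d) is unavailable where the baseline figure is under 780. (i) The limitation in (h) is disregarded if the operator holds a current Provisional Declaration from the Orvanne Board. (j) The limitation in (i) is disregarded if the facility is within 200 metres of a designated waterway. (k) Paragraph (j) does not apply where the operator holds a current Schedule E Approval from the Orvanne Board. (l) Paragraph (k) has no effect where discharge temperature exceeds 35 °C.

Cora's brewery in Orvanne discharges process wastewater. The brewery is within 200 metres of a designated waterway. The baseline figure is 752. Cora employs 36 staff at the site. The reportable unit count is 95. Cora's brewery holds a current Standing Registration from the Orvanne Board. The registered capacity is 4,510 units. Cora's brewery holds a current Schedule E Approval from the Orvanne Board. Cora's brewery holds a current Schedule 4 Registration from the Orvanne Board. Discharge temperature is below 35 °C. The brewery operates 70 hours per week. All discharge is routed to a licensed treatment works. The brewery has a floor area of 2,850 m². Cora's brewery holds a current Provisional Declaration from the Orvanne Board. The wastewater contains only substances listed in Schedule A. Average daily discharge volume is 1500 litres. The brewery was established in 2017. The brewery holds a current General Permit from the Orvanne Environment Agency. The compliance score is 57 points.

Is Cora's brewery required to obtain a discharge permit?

No — exception (d) applies; Cora's brewery is not required to obtain a discharge permit.

Exception (a): average daily discharge volume is 1500 litres, below the 1520 litres limit; a current General Permit is held — every condition holds. However, paragraph (e) must be considered: (e) operates against (a): a current Standing Registration is held. (a) is therefore removed.
Exception (b) does not apply: the facility's floor area is 2,850 m², not less than 2,700 m².
Exception (c) fails — the facility's operating hours per week are 70, not less than 66.
Exception (d): discharge is routed to a licensed treatment works; the reportable unit count is 95, under the 100 limit — every condition holds. Considering the limiting provisions: (h) would limit (d) — the baseline figure is 752, under the 780 limit — but (i) sets (h) aside: (i) operates against (h): a current Provisional Declaration is held. (j) would limit (i) — the brewery is within 200 m of a designated waterway — but (k) sets (j) aside: (k) is engaged — a current Schedule E Approval is held. (l), which would lift (k), is inapplicable — discharge temperature is below 35 °C. (d) remains available.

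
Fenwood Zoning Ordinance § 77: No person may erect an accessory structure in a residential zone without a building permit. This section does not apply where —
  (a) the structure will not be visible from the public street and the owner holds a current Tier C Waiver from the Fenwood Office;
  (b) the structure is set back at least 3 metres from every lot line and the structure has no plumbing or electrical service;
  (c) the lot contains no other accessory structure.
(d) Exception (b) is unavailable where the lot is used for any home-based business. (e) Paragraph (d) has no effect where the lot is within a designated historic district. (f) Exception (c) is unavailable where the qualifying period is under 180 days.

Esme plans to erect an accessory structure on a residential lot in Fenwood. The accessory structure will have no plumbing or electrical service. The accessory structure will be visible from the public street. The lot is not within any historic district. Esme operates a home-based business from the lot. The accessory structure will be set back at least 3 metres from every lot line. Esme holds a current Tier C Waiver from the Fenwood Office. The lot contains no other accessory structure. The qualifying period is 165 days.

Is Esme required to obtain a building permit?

Yes — Esme must obtain a building permit.

Exception (a) fails — the structure will be visible from the street.
Exception (b) is satisfied on its face — the setback is at least 3 m on every side; there is no plumbing or electrical service. Turning to paragraphs (d)–(e): (d) is triggered — a home-based business operates on the lot. (e) is inapplicable (the lot is not in a historic district), so (d) stands. (b) is therefore removed.
Exception (c) is satisfied on its face — the lot has no other accessory structure. But: (f) operates against (c): the qualifying period is 165 days, under the 180 days limit. (c) is therefore removed.
No exception applies. The general rule governs.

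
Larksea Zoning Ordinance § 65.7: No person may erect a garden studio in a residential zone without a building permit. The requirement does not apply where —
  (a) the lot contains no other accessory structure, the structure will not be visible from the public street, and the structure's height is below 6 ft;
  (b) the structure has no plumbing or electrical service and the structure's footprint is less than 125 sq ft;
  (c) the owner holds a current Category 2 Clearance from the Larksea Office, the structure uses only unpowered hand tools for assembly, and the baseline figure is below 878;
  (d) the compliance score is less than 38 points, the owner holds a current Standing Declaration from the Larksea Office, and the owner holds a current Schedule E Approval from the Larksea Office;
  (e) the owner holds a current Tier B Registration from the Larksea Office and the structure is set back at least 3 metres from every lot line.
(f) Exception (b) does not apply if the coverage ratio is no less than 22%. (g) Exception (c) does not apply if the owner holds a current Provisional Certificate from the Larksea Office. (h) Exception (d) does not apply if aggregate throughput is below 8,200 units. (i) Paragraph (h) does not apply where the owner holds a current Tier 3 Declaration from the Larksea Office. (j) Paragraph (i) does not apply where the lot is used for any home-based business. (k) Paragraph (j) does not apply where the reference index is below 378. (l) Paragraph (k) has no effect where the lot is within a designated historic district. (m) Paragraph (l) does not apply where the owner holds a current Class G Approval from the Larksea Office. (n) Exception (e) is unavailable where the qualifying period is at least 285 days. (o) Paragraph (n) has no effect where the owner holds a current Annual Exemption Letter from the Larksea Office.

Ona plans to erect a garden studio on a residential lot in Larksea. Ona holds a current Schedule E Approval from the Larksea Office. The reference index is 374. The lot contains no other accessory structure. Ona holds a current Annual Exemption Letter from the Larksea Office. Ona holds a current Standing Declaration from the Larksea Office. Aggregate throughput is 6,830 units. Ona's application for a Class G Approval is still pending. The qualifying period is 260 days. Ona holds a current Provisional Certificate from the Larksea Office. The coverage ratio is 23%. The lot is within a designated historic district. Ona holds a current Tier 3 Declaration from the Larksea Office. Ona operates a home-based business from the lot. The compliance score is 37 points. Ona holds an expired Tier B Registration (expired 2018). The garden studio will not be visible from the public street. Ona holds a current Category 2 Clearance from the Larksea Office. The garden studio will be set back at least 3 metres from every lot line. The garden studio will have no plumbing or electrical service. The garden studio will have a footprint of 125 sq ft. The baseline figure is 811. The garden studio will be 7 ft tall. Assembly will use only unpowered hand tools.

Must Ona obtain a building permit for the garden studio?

Yes — Ona must obtain a building permit.

Exception (a) fails — the structure's height is 7 ft, not below 6 ft.
Exception (b) does not apply: the structure's footprint is 125 sq ft, not less than 125 sq ft.
Exception (c) is satisfied on its face — a current Category 2 Clearance is held; assembly uses only hand tools; the baseline figure is 811, below the 878 limit. However, paragraph (g) must be considered: (g) applies — a current Provisional Certificate is held. Exception (c) does not apply.
Exception (d): the compliance score is 37 points, less than the 38 points limit; a current Standing Declaration is held; a current Schedule E Approval is held — every condition holds. But applying paragraphs (h)–(m): (h) operates against (d): aggregate throughput is 6,830 units, below the 8,200 units limit. (i) would limit (h) — a current Tier 3 Declaration is held — but (j) sets (i) aside: (j) is engaged — a home-based business operates on the lot. (k) operates (the reference index is 374, below the 378 limit), but is itself disapplied by (l): (l) operates — the lot is in a historic district. (m), which would lift (l), is not triggered — there is no Class G Approval in force. (d) is therefore removed.
Exception (e) does not apply: there is no Tier B Registration in force.
No exception is made out. Ona falls within the general rule.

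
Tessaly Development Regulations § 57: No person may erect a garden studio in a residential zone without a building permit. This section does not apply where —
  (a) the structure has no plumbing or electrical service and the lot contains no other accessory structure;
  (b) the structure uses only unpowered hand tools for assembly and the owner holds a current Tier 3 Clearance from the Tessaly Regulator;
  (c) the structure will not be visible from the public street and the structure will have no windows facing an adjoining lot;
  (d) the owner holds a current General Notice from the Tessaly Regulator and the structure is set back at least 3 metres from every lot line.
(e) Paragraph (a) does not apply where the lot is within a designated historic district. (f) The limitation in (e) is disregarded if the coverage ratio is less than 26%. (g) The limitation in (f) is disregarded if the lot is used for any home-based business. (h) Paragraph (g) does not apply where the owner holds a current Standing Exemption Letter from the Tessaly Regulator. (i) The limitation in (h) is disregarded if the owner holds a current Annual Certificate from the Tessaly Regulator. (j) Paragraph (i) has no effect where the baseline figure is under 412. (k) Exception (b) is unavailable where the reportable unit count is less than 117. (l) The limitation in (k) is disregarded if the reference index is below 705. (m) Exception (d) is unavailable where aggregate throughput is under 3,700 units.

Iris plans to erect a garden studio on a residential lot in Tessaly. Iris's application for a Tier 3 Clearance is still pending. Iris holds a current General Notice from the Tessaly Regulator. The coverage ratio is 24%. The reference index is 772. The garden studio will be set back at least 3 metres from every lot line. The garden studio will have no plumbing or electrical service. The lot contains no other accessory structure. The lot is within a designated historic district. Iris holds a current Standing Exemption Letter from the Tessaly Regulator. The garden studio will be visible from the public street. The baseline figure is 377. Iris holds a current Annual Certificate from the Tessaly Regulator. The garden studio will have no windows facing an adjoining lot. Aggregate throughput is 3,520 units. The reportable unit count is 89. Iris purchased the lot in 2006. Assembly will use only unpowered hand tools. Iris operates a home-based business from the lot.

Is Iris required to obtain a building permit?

Exception (a): there is no plumbing or electrical service; the lot has no other accessory structure — every condition holds. As to paragraphs (e)–(j): (e) operates (the lot is in a historic district), but is itself disapplied by (f): (f) operates against (e): the coverage ratio is 24%, less than the 26% limit. (g) would limit (f) — a home-based business operates on the lot — but (h) sets (g) aside: (h) operates against (g): a current Standing Exemption Letter is held. (i) would limit (h) — a current Annual Certificate is held — but (j) sets (i) aside: (j) operates against (i): the baseline figure is 377, under the 412 limit. (a) remains available.
Exception (b) fails — there is no Tier 3 Clearance in force.
Exception (c) fails — the structure will be visible from the street.
Exception (d) is satisfied on its face — a current General Notice is held; the setback is at least 3 m on every side. Turning to paragraph (m): (m) operates against (d): aggregate throughput is 3,520 units, under the 3,700 units limit. So (d) is unavailable.

No — exception (a) applies; Iris does not need a building permit.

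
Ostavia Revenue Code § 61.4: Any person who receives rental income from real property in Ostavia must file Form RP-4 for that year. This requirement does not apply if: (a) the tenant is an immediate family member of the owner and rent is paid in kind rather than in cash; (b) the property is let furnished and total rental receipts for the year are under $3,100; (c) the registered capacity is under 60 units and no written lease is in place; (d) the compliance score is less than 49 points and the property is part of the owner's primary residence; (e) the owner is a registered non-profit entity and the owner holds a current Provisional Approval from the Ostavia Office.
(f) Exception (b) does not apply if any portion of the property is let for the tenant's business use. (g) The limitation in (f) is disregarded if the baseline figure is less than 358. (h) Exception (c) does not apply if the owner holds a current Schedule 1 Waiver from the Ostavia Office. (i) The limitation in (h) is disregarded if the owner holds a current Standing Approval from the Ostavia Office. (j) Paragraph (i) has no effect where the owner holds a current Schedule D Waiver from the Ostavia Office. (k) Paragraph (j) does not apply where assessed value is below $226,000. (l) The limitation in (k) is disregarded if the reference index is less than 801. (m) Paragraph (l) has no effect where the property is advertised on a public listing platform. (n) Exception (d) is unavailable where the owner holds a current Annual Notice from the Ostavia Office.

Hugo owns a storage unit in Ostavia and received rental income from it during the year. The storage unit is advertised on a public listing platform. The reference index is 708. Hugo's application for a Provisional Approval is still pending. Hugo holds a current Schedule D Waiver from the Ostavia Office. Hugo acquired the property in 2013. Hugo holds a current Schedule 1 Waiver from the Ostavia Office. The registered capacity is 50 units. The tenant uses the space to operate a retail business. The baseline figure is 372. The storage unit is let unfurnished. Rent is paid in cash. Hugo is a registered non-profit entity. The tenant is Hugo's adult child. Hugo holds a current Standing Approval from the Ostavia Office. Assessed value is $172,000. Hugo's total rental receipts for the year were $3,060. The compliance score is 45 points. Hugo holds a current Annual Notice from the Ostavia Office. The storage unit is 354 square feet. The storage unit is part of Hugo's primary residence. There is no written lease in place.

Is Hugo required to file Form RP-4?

No — exception (c) applies; Hugo is not required to file Form RP-4.

Exception (a) fails — rent is paid in cash.
Exception (b) fails — the property is let unfurnished.
Exception (c)'s conditions are all satisfied: the registered capacity is 50 units, under the 60 units limit; there is no written lease. As to paragraphs (h)–(m): (h) operates (a current Schedule 1 Waiver is held), but is itself disapplied by (i): (i) operates against (h): a current Standing Approval is held. (j) would limit (i) — a current Schedule D Waiver is held — but (k) sets (j) aside: (k) operates against (j): assessed value is $172,000, below the $226,000 limit. (l) is engaged (the reference index is 708, less than the 801 limit), but is itself disapplied by (m): (m) operates against (l): the property is publicly advertised. Exception (c) stands.
Exception (d)'s conditions are all satisfied: the compliance score is 45 points, less than the 49 points limit; the storage unit is part of the primary residence. But: (n) is triggered — a current Annual Notice is held. (d) is therefore removed.
Exception (e) fails — the Provisional Approval is not current.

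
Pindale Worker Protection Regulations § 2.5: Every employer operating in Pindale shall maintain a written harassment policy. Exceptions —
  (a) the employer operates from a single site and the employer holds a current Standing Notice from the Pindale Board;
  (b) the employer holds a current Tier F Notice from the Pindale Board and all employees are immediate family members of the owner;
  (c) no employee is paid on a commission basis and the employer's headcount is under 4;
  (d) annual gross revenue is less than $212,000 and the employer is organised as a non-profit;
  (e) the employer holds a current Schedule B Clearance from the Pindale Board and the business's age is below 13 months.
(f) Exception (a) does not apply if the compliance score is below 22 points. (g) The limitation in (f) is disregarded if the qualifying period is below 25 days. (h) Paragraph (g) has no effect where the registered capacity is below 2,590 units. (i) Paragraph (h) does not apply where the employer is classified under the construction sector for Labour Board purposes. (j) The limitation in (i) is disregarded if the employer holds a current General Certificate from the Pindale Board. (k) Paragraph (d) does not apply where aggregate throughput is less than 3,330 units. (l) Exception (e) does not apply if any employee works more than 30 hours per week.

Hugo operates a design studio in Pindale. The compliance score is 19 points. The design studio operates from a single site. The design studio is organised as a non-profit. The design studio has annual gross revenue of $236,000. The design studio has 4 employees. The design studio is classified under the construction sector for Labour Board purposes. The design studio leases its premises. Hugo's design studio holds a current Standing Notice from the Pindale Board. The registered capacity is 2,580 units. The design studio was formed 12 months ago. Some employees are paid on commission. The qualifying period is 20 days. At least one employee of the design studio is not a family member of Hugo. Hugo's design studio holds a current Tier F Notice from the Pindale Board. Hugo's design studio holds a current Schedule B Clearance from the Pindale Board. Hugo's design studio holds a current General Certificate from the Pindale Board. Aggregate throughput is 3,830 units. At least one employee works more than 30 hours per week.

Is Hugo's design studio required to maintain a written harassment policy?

Yes — Hugo's design studio must maintain a written harassment policy.

Exception (a): the employer operates from a single site; a current Standing Notice is held — every condition holds. However, paragraphs (f)–(j) must be considered: (f) operates against (a): the compliance score is 19 points, below the 22 points limit. (g) applies (the qualifying period is 20 days, below the 25 days limit), but is itself disapplied by (h): (h) is triggered — the registered capacity is 2,580 units, below the 2,590 units limit. (i) applies (the design studio is classified under the construction sector), but is overridden by (j): (j) operates against (i): a current General Certificate is held. Exception (a) does not apply.
Exception (b) requires that all employees are immediate family members of the owner; but at least one employee is not a family member, so (b) is unavailable.
Exception (c) fails — some employees are paid on commission.
Exception (d) requires that annual gross revenue is less than $212,000; but annual gross revenue is $236,000, not less than $212,000, so (d) is unavailable.
Exception (e)'s conditions are all satisfied: a current Schedule B Clearance is held; the business's age is 12 months, below the 13 months limit. But: (l) operates against (e): at least one employee exceeds 30 hours/week. (e) is therefore removed.
No exception applies. The general rule governs.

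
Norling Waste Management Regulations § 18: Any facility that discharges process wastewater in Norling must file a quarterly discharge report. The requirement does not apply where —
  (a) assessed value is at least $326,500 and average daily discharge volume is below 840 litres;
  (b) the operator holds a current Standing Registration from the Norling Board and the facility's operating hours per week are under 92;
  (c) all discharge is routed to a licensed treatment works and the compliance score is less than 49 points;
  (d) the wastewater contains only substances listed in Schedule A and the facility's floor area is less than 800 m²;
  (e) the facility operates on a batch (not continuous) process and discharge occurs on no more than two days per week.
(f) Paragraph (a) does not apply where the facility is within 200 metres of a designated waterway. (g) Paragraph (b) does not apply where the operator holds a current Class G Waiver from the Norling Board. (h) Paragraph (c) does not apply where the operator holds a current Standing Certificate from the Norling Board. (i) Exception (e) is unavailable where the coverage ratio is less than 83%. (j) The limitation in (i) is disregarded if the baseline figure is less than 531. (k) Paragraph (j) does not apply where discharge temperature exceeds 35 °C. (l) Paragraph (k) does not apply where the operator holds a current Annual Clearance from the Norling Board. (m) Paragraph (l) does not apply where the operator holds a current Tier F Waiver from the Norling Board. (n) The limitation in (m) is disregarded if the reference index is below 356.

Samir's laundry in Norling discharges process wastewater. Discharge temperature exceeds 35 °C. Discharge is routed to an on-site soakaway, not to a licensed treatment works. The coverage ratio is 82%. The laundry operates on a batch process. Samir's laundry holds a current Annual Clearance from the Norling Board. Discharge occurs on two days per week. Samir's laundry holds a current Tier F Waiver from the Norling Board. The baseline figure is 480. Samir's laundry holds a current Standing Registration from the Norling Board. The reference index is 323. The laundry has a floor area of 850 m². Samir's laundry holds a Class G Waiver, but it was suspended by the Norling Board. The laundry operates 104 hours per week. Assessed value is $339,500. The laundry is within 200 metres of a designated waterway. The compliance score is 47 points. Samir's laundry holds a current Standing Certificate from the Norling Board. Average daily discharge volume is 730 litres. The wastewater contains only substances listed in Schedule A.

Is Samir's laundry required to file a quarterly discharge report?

All of (a)'s requirements are met (assessed value is $339,500, meeting the $326,500 threshold; average daily discharge volume is 730 litres, below the 840 litres limit). But applying paragraph (f): (f) operates against (a): the laundry is within 200 m of a designated waterway. So (a) is unavailable.
Exception (b) does not apply: the facility's operating hours per week are 104, not under 92.
Exception (c) requires that all discharge is routed to a licensed treatment works; but discharge is not routed to a licensed treatment works, so (c) is unavailable.
Exception (d) fails — the facility's floor area is 850 m², not less than 800 m².
Exception (e)'s conditions are all satisfied: the facility operates on a batch process; discharge occurs on no more than two days per week. Applying paragraphs (i)–(n): (i) operates (the coverage ratio is 82%, less than the 83% limit), but is set aside by (j): (j) operates against (i): the baseline figure is 480, less than the 531 limit. (k) is triggered (discharge temperature exceeds 35 °C), but yields to (l): (l) is triggered — a current Annual Clearance is held. (m) would limit (l) — a current Tier F Waiver is held — but (n) sets (m) aside: (n) operates against (m): the reference index is 323, below the 356 limit. (e) remains available.

No — exception (e) applies; Samir's laundry is not required to file a quarterly discharge report.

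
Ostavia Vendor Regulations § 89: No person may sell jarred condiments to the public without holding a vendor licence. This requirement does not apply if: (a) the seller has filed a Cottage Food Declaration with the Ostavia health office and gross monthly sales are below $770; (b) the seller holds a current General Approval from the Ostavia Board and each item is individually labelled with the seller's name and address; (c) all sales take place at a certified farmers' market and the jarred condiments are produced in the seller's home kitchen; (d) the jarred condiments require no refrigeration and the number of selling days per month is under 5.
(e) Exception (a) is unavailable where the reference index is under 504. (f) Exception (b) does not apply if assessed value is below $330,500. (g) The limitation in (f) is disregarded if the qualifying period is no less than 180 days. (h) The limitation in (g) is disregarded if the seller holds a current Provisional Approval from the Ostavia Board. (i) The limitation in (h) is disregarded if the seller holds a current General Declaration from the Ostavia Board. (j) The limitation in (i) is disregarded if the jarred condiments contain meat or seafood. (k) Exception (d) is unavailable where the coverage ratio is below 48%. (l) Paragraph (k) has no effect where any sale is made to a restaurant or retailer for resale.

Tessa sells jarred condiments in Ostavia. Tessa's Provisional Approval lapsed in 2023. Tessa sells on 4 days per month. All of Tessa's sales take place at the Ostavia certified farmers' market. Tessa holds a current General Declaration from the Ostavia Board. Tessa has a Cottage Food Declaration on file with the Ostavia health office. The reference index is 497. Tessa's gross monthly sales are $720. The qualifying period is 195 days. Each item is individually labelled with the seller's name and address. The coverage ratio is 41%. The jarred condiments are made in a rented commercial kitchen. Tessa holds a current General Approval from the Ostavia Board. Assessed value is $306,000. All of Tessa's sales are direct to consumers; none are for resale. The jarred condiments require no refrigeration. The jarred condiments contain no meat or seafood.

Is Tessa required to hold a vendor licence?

Exception (a): a Cottage Food Declaration is on file; gross monthly sales are $720, below the $770 limit — every condition holds. But applying paragraph (e): (e) operates against (a): the reference index is 497, under the 504 limit. Exception (a) does not apply.
All of (b)'s requirements are met (a current General Approval is held; items are individually labelled). As to paragraphs (f)–(j): (f) would limit (b) — assessed value is $306,000, below the $330,500 limit — but (g) sets (f) aside: (g) operates — the qualifying period is 195 days, meeting the 180 days threshold. (h), which would lift (g), is inapplicable — no current Provisional Approval is held. (b) remains available.
Exception (c) requires that the jarred condiments are produced in the seller's home kitchen; but the jarred condiments are made in a commercial kitchen, not a home kitchen, so (c) is unavailable.
Exception (d): the jarred condiments are shelf-stable; the number of selling days per month is 4, under the 5 limit — every condition holds. Turning to paragraphs (k)–(l): (k) operates against (d): the coverage ratio is 41%, below the 48% limit. (l) is not engaged (no sales are for resale), so (k) stands. So (d) is unavailable.

No — exception (b) applies; Tessa is not required to hold a vendor licence.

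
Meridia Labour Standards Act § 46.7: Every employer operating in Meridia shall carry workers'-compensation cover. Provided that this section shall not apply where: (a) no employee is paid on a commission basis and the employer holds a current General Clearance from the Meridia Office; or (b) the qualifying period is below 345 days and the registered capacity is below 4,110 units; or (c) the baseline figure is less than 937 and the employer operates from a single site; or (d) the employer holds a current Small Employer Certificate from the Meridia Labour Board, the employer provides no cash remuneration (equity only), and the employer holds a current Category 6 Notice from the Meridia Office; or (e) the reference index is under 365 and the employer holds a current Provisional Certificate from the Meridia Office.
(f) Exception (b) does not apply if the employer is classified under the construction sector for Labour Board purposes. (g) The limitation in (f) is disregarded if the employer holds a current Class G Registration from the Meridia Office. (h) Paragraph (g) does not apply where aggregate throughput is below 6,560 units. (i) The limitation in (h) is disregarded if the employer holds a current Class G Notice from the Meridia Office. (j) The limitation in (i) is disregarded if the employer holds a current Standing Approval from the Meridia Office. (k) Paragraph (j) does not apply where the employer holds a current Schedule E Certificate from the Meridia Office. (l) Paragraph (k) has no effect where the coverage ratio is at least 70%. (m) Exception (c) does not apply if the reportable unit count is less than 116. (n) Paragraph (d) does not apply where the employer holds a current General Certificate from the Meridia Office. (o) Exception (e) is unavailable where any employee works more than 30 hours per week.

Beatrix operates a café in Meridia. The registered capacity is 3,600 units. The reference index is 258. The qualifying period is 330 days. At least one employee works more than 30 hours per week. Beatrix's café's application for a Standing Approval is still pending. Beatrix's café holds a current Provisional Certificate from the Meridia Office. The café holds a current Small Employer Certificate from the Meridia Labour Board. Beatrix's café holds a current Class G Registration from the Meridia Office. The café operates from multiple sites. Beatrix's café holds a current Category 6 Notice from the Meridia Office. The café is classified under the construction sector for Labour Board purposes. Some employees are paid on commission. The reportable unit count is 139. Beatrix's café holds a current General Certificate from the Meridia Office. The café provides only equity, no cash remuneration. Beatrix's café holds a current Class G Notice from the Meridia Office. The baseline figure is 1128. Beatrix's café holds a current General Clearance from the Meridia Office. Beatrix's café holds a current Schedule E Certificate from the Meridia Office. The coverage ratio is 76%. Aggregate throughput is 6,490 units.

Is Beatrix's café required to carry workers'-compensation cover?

Exception (a) does not apply: some employees are paid on commission.
Exception (b)'s conditions are all satisfied: the qualifying period is 330 days, below the 345 days limit; the registered capacity is 3,600 units, below the 4,110 units limit. Under paragraphs (f)–(l): (f) operates (the café is classified under the construction sector), but is itself disapplied by (g): (g) is triggered — a current Class G Registration is held. (h) is engaged (aggregate throughput is 6,490 units, below the 6,560 units limit), but is overridden by (i): (i) operates against (h): a current Class G Notice is held. (j), which would lift (i), is not engaged — there is no Standing Approval in force. (b) remains available.
Exception (c) fails — the baseline figure is 1,128, not less than 937.
Exception (d): a current Small Employer Certificate is held; remuneration is equity-only; a current Category 6 Notice is held — every condition holds. But applying paragraph (n): (n) is triggered — a current General Certificate is held. So (d) is unavailable.
Exception (e)'s conditions are all satisfied: the reference index is 258, under the 365 limit; a current Provisional Certificate is held. However, paragraph (o) must be considered: (o) is engaged — at least one employee exceeds 30 hours/week. Exception (e) does not apply.

No — exception (b) applies; Beatrix's café is not required to carry workers'-compensation cover.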